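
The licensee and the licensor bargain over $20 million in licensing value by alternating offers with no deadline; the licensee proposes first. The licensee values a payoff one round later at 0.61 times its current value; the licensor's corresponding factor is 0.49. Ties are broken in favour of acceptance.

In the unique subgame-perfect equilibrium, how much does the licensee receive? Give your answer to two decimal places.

14.55

Let x be the licensee's share when the licensee proposes and y be the licensor's share when the licensor proposes.
The licensor accepts iff offered ≥ 0.49·y, so x = 20 − 0.49y. Symmetrically y = 20 − 0.61x.
Substituting: x = 20 − 0.49(20 − 0.61x), giving x(1 − 0.61·0.49) = 20(1 − 0.49).
So x = 20 × 0.51 / 0.7011 ≈ 14.5486, and the licensor receives 20 − x ≈ 5.4514.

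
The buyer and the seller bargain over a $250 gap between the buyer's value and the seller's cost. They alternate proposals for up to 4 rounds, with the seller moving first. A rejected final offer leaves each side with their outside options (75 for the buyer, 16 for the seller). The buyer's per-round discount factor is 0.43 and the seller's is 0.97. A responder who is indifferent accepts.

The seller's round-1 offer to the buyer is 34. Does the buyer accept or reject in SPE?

Reject

Round 4 (the buyer proposes): the seller gets 16 if talks fail, so the buyer offers 16 and keeps 234.
Round 3 (the seller proposes): the buyer can get 234 next round, worth 0.43 × 234 = 100.62 now. The seller offers 100.62 and keeps 250 − 100.62 = 149.38.
Round 2 (the buyer proposes): the seller can get 149.38 next round, worth 0.97 × 149.38 = 144.8986 now; the buyer offers that and keeps 105.1014.
So by rejecting in round 1, the buyer gets 105.1014 next round, worth 0.43 × 105.1014 = 45.193602 now.
Offer 34 < 45.193602, so the buyer rejects.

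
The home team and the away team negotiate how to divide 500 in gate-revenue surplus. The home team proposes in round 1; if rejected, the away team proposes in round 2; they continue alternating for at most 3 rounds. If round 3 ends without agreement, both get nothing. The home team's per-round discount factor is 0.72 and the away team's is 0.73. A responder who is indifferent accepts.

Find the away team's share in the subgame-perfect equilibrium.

Solve by backward induction from round 3.
Round 3 (the home team proposes): the away team will accept anything ≥ 0, so the home team offers 0 and keeps 500.
Round 2 (the away team proposes): the home team can get 500 next round, worth 0.72 × 500 = 360 now. The away team offers 360 and keeps 500 − 360 = 140.
Round 1 (the home team proposes): the away team can get 140 next round, worth 0.73 × 140 = 102.2 now. The home team offers 102.2 and keeps 500 − 102.2 = 397.8.

102.2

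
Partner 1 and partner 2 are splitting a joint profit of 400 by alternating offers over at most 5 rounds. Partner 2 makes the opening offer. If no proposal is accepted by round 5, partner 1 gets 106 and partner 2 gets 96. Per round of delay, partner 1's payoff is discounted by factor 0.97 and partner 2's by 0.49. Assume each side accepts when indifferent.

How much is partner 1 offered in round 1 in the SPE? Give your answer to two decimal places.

By backward induction:
Round 5 (partner 2 proposes): partner 1 gets 106 if talks fail, so partner 2 offers 106 and keeps 294.
Round 4 (partner 1 proposes): partner 2 can get 294 next round, worth 0.49 × 294 = 144.06 now. Partner 1 offers 144.06 and keeps 400 − 144.06 = 255.94.
Round 3 (partner 2 proposes): partner 1 can get 255.94 next round, worth 0.97 × 255.94 = 248.2618 now, so partner 2 offers 248.2618, keeping 151.7382.
Round 2 (partner 1 proposes): partner 2 can get 151.7382 next round, worth 0.49 × 151.7382 = 74.351718 now; partner 1 offers that and keeps 325.648282.
Round 1 (partner 2 proposes): partner 1 can get 325.648282 next round, worth 0.97 × 325.648282 = 315.87883354 now, so partner 2 offers 315.87883354, keeping 84.12116646.

315.88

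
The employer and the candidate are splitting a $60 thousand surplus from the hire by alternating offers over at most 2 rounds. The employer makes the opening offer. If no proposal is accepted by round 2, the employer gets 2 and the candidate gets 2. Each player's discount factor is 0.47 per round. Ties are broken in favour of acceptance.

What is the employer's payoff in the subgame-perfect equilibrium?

32.74

By backward induction:
Round 2 (the candidate proposes): the employer gets 2 if talks fail, so the candidate offers 2 and keeps 58.
Round 1 (the employer proposes): the candidate can get 58 next round, worth 0.47 × 58 = 27.26 now, so the employer offers 27.26, keeping 32.74.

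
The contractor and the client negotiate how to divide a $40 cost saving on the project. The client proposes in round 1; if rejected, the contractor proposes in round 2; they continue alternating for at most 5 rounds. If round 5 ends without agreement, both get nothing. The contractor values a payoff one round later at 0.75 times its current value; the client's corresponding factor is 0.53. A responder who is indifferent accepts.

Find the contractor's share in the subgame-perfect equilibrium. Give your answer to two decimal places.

By backward induction:
Round 5 (the client proposes): the contractor will accept anything ≥ 0, so the client offers 0 and keeps 40.
Round 4 (the contractor proposes): the client can get 40 next round, worth 0.53 × 40 = 21.2 now, so the contractor offers 21.2, keeping 18.8.
Round 3 (the client proposes): the contractor can get 18.8 next round, worth 0.75 × 18.8 = 14.1 now, so the client offers 14.1, keeping 25.9.
Round 2 (the contractor proposes): the client can get 25.9 next round, worth 0.53 × 25.9 = 13.727 now. The contractor offers 13.727 and keeps 40 − 13.727 = 26.273.
Round 1 (the client proposes): the contractor can get 26.273 next round, worth 0.75 × 26.273 = 19.70475 now; the client offers that and keeps 20.29525.

19.70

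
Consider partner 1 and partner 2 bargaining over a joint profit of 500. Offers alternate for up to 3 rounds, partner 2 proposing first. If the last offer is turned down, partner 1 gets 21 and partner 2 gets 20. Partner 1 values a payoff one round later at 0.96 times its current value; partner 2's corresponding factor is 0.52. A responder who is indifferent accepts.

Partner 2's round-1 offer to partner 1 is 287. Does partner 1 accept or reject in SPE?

Accept

Round 3 (partner 2 proposes): partner 1 gets 21 if talks fail, so partner 2 offers 21 and keeps 479.
Round 2 (partner 1 proposes): partner 2 can get 479 next round, worth 0.52 × 479 = 249.08 now. Partner 1 offers 249.08 and keeps 500 − 249.08 = 250.92.
So by rejecting in round 1, partner 1 gets 250.92 next round, worth 0.96 × 250.92 = 240.8832 now.
Offer 287 ≥ 240.8832, so partner 1 accepts.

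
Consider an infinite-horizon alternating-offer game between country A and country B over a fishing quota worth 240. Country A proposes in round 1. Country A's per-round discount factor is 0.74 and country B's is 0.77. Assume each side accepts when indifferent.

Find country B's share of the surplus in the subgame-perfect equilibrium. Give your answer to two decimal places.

111.69

In a stationary SPE each proposer offers the other exactly their discounted continuation value.
If country A keeps x when proposing and country B keeps y when proposing, then x = 240 − 0.77y and y = 240 − 0.74x.
Solving: x = 240(1 − 0.77) / (1 − 0.74·0.77) = 55.2 / 0.4302 ≈ 128.3124.
Country B gets 240 − 128.3124 ≈ 111.6876.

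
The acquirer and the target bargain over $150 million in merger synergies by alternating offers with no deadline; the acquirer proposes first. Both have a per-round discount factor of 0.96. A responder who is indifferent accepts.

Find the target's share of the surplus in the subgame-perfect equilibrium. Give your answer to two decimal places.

In a stationary SPE each proposer offers the other exactly their discounted continuation value.
If the acquirer keeps x when proposing and the target keeps y when proposing, then x = 150 − 0.96y and y = 150 − 0.96x.
Solving: x = 150(1 − 0.96) / (1 − 0.96·0.96) = 6 / 0.0784 ≈ 76.5306.
The target gets 150 − 76.5306 ≈ 73.4694.

73.47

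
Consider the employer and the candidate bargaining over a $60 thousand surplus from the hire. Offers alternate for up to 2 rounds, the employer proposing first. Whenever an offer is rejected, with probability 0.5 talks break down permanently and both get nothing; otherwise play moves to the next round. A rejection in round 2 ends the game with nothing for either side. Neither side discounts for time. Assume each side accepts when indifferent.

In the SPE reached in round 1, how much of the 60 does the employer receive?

Round 2 (the candidate proposes): the employer will accept anything ≥ 0, so the candidate offers 0 and keeps 60.
Round 1 (the employer proposes): rejecting gives the candidate an expected 0.5 × 60 = 30; the employer offers that and keeps 30.

30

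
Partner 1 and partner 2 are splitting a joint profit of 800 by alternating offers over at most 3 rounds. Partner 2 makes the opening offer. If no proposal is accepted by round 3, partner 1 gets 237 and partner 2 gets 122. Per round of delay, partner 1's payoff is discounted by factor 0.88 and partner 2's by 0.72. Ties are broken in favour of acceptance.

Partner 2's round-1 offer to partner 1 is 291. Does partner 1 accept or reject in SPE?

Reject

Round 3 (partner 2 proposes): partner 1 gets 237 if talks fail, so partner 2 offers 237 and keeps 563.
Round 2 (partner 1 proposes): partner 2 can get 563 next round, worth 0.72 × 563 = 405.36 now. Partner 1 offers 405.36 and keeps 800 − 405.36 = 394.64.
So by rejecting in round 1, partner 1 gets 394.64 next round, worth 0.88 × 394.64 = 347.2832 now.
Offer 291 < 347.2832, so partner 1 rejects.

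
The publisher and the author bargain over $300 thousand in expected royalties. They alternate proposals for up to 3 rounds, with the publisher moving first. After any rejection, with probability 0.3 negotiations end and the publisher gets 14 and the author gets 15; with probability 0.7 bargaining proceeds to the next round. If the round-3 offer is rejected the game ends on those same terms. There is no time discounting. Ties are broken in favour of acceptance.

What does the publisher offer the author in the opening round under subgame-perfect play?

By backward induction:
Round 3 (the publisher proposes): the author gets 15 if talks fail, so the publisher offers 15 and keeps 285.
Round 2 (the author proposes): rejecting gives the publisher an expected 0.7 × 285 + 0.3 × 14 = 203.7, so the author offers 203.7, keeping 96.3.
Round 1 (the publisher proposes): rejecting gives the author an expected 0.7 × 96.3 + 0.3 × 15 = 71.91; the publisher offers that and keeps 228.09.

71.91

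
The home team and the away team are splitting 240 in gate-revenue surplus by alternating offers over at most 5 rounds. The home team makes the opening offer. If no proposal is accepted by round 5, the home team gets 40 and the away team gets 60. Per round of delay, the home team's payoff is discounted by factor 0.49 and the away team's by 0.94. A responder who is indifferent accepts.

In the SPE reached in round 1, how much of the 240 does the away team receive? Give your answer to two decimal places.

180.78

By backward induction:
Round 5 (the home team proposes): the away team gets 60 if talks fail, so the home team offers 60 and keeps 180.
Round 4 (the away team proposes): the home team can get 180 next round, worth 0.49 × 180 = 88.2 now. The away team offers 88.2 and keeps 240 − 88.2 = 151.8.
Round 3 (the home team proposes): the away team can get 151.8 next round, worth 0.94 × 151.8 = 142.692 now, so the home team offers 142.692, keeping 97.308.
Round 2 (the away team proposes): the home team can get 97.308 next round, worth 0.49 × 97.308 = 47.68092 now. The away team offers 47.68092 and keeps 240 − 47.68092 = 192.31908.
Round 1 (the home team proposes): the away team can get 192.31908 next round, worth 0.94 × 192.31908 = 180.7799352 now, so the home team offers 180.7799352, keeping 59.2200648.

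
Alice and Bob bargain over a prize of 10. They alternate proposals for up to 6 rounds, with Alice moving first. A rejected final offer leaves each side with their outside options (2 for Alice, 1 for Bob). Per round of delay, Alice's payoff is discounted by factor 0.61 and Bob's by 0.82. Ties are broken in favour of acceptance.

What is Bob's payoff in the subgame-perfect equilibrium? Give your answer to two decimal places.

6.44

Round 6 (Bob proposes): Alice gets 2 if talks fail, so Bob offers 2 and keeps 8.
Round 5 (Alice proposes): Bob can get 8 next round, worth 0.82 × 8 = 6.56 now; Alice offers that and keeps 3.44.
Round 4 (Bob proposes): Alice can get 3.44 next round, worth 0.61 × 3.44 = 2.0984 now. Bob offers 2.0984 and keeps 10 − 2.0984 = 7.9016.
Round 3 (Alice proposes): Bob can get 7.9016 next round, worth 0.82 × 7.9016 = 6.479312 now, so Alice offers 6.479312, keeping 3.520688.
Round 2 (Bob proposes): Alice can get 3.520688 next round, worth 0.61 × 3.520688 = 2.14761968 now, so Bob offers 2.14761968, keeping 7.85238032.
Round 1 (Alice proposes): Bob can get 7.85238032 next round, worth 0.82 × 7.85238032 = 6.4389518624 now; Alice offers that and keeps 3.5610481376.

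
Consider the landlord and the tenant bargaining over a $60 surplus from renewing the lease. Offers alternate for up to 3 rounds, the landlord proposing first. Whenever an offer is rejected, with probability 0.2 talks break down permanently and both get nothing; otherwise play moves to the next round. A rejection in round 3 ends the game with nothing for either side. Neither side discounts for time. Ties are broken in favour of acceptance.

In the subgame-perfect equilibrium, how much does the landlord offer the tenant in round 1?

9.6

Round 3 (the landlord proposes): the tenant will accept anything ≥ 0, so the landlord offers 0 and keeps 60.
Round 2 (the tenant proposes): rejecting gives the landlord an expected 0.8 × 60 = 48, so the tenant offers 48, keeping 12.
Round 1 (the landlord proposes): rejecting gives the tenant an expected 0.8 × 12 = 9.6, so the landlord offers 9.6, keeping 50.4.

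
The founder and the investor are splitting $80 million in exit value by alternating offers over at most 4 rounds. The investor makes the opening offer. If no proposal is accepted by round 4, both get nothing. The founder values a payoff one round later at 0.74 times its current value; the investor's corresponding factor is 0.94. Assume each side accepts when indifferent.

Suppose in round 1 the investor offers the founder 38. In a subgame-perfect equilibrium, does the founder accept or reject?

Round 4 (the founder proposes): rejection yields 0 for the investor; the founder offers 0 and keeps 80.
Round 3 (the investor proposes): the founder can get 80 next round, worth 0.74 × 80 = 59.2 now, so the investor offers 59.2, keeping 20.8.
Round 2 (the founder proposes): the investor can get 20.8 next round, worth 0.94 × 20.8 = 19.552 now. The founder offers 19.552 and keeps 80 − 19.552 = 60.448.
So by rejecting in round 1, the founder gets 60.448 next round, worth 0.74 × 60.448 = 44.73152 now.
Offer 38 < 44.73152, so the founder rejects.

Reject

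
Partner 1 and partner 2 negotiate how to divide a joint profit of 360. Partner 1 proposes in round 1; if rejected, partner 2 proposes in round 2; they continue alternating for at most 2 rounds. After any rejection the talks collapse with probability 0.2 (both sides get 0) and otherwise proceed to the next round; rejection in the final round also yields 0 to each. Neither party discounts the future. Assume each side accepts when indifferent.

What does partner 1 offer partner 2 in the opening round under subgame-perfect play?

288

Round 2 (partner 2 proposes): rejection yields 0 for partner 1; partner 2 offers 0 and keeps 360.
Round 1 (partner 1 proposes): rejecting gives partner 2 an expected 0.8 × 360 = 288, so partner 1 offers 288, keeping 72.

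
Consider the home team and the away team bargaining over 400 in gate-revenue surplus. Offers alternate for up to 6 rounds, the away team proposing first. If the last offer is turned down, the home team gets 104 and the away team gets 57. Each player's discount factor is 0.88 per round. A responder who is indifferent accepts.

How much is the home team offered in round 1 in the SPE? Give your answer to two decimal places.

Work backward from the last round.
Round 6 (the home team proposes): the away team gets 57 if talks fail, so the home team offers 57 and keeps 343.
Round 5 (the away team proposes): the home team can get 343 next round, worth 0.88 × 343 = 301.84 now, so the away team offers 301.84, keeping 98.16.
Round 4 (the home team proposes): the away team can get 98.16 next round, worth 0.88 × 98.16 = 86.3808 now, so the home team offers 86.3808, keeping 313.6192.
Round 3 (the away team proposes): the home team can get 313.6192 next round, worth 0.88 × 313.6192 = 275.984896 now, so the away team offers 275.984896, keeping 124.015104.
Round 2 (the home team proposes): the away team can get 124.015104 next round, worth 0.88 × 124.015104 = 109.13329152 now. The home team offers 109.13329152 and keeps 400 − 109.13329152 = 290.86670848.
Round 1 (the away team proposes): the home team can get 290.86670848 next round, worth 0.88 × 290.86670848 = 255.9627034624 now; the away team offers that and keeps 144.0372965376.

255.96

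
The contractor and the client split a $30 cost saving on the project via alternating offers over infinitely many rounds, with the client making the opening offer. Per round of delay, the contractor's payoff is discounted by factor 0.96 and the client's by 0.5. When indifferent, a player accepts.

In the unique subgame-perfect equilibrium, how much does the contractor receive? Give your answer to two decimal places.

Let x be the client's share when the client proposes and y be the contractor's share when the contractor proposes.
The contractor accepts iff offered ≥ 0.96·y, so x = 30 − 0.96y. Symmetrically y = 30 − 0.5x.
Substituting: x = 30 − 0.96(30 − 0.5x), giving x(1 − 0.5·0.96) = 30(1 − 0.96).
So x = 30 × 0.04 / 0.52 ≈ 2.3077, and the contractor receives 30 − x ≈ 27.6923.

27.69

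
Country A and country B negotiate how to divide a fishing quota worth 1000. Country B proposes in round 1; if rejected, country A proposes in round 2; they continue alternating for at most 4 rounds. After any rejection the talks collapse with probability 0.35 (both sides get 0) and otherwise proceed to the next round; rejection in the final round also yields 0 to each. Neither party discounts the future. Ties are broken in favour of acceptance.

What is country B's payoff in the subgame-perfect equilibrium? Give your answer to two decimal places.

497.88

By backward induction:
Round 4 (country A proposes): rejection yields 0 for country B; country A offers 0 and keeps 1000.
Round 3 (country B proposes): rejecting gives country A an expected 0.65 × 1000 = 650. Country B offers 650 and keeps 1000 − 650 = 350.
Round 2 (country A proposes): rejecting gives country B an expected 0.65 × 350 = 227.5; country A offers that and keeps 772.5.
Round 1 (country B proposes): rejecting gives country A an expected 0.65 × 772.5 = 502.125, so country B offers 502.125, keeping 497.875.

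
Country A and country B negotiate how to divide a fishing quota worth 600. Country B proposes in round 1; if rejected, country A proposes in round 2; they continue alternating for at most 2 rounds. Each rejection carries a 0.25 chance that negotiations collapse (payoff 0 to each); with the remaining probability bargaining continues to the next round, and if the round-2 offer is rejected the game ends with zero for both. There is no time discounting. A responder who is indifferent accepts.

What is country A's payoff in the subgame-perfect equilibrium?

450

By backward induction:
Round 2 (country A proposes): country B will accept anything ≥ 0, so country A offers 0 and keeps 600.
Round 1 (country B proposes): rejecting gives country A an expected 0.75 × 600 = 450; country B offers that and keeps 150.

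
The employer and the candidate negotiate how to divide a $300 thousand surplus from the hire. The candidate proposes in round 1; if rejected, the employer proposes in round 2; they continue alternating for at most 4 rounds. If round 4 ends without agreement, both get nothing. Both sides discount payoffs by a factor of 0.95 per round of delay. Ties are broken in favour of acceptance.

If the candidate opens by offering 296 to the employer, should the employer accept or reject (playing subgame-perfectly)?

Accept

Work out the employer's continuation value if the offer is rejected.
Round 4 (the employer proposes): rejection yields 0 for the candidate; the employer offers 0 and keeps 300.
Round 3 (the candidate proposes): the employer can get 300 next round, worth 0.95 × 300 = 285 now. The candidate offers 285 and keeps 300 − 285 = 15.
Round 2 (the employer proposes): the candidate can get 15 next round, worth 0.95 × 15 = 14.25 now; the employer offers that and keeps 285.75.
So by rejecting in round 1, the employer gets 285.75 next round, worth 0.95 × 285.75 = 271.4625 now.
Offer 296 ≥ 271.4625, so the employer accepts.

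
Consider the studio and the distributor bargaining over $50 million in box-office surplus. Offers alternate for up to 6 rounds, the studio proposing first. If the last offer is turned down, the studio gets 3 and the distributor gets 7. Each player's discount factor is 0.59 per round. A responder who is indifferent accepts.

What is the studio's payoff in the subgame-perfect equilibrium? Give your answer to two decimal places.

Round 6 (the distributor proposes): the studio gets 3 if talks fail, so the distributor offers 3 and keeps 47.
Round 5 (the studio proposes): the distributor can get 47 next round, worth 0.59 × 47 = 27.73 now, so the studio offers 27.73, keeping 22.27.
Round 4 (the distributor proposes): the studio can get 22.27 next round, worth 0.59 × 22.27 = 13.1393 now; the distributor offers that and keeps 36.8607.
Round 3 (the studio proposes): the distributor can get 36.8607 next round, worth 0.59 × 36.8607 = 21.747813 now; the studio offers that and keeps 28.252187.
Round 2 (the distributor proposes): the studio can get 28.252187 next round, worth 0.59 × 28.252187 = 16.66879033 now, so the distributor offers 16.66879033, keeping 33.33120967.
Round 1 (the studio proposes): the distributor can get 33.33120967 next round, worth 0.59 × 33.33120967 = 19.6654137053 now, so the studio offers 19.6654137053, keeping 30.3345862947.

30.33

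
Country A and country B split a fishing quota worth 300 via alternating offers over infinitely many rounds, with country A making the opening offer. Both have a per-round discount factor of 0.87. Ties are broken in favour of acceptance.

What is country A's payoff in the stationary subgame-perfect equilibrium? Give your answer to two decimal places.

In a stationary SPE each proposer offers the other exactly their discounted continuation value.
If country A keeps x when proposing and country B keeps y when proposing, then x = 300 − 0.87y and y = 300 − 0.87x.
Solving: x = 300(1 − 0.87) / (1 − 0.87·0.87) = 39 / 0.2431 ≈ 160.4278.
Country B gets 300 − 160.4278 ≈ 139.5722.

160.43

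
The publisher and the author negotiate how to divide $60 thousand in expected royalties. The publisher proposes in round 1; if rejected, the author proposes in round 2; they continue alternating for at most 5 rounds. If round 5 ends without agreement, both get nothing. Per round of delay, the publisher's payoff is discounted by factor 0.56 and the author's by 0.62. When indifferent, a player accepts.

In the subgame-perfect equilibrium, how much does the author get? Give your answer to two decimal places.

22.05

Round 5 (the publisher proposes): rejection yields 0 for the author; the publisher offers 0 and keeps 60.
Round 4 (the author proposes): the publisher can get 60 next round, worth 0.56 × 60 = 33.6 now. The author offers 33.6 and keeps 60 − 33.6 = 26.4.
Round 3 (the publisher proposes): the author can get 26.4 next round, worth 0.62 × 26.4 = 16.368 now. The publisher offers 16.368 and keeps 60 − 16.368 = 43.632.
Round 2 (the author proposes): the publisher can get 43.632 next round, worth 0.56 × 43.632 = 24.43392 now, so the author offers 24.43392, keeping 35.56608.
Round 1 (the publisher proposes): the author can get 35.56608 next round, worth 0.62 × 35.56608 = 22.0509696 now, so the publisher offers 22.0509696, keeping 37.9490304.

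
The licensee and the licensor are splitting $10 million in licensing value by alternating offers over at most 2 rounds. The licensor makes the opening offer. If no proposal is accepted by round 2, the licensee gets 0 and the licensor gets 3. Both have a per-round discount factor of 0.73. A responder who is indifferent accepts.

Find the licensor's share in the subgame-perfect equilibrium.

4.89

Round 2 (the licensee proposes): the licensor gets 3 if talks fail, so the licensee offers 3 and keeps 7.
Round 1 (the licensor proposes): the licensee can get 7 next round, worth 0.73 × 7 = 5.11 now; the licensor offers that and keeps 4.89.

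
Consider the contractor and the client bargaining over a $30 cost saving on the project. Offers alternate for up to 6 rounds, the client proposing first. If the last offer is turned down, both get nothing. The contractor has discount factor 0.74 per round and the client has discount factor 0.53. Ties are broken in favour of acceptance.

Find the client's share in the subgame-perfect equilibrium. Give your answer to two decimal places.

Round 6 (the contractor proposes): rejection yields 0 for the client; the contractor offers 0 and keeps 30.
Round 5 (the client proposes): the contractor can get 30 next round, worth 0.74 × 30 = 22.2 now. The client offers 22.2 and keeps 30 − 22.2 = 7.8.
Round 4 (the contractor proposes): the client can get 7.8 next round, worth 0.53 × 7.8 = 4.134 now. The contractor offers 4.134 and keeps 30 − 4.134 = 25.866.
Round 3 (the client proposes): the contractor can get 25.866 next round, worth 0.74 × 25.866 = 19.14084 now, so the client offers 19.14084, keeping 10.85916.
Round 2 (the contractor proposes): the client can get 10.85916 next round, worth 0.53 × 10.85916 = 5.7553548 now. The contractor offers 5.7553548 and keeps 30 − 5.7553548 = 24.2446452.
Round 1 (the client proposes): the contractor can get 24.2446452 next round, worth 0.74 × 24.2446452 = 17.941037448 now. The client offers 17.941037448 and keeps 30 − 17.941037448 = 12.058962552.

12.06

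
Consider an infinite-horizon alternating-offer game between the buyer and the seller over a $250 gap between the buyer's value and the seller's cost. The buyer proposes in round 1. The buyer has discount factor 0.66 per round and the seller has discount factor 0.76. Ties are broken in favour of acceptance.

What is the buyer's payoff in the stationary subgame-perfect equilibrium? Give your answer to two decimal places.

120.39

When the buyer proposes, the seller accepts any offer worth at least 0.76 times what the seller would get by proposing next round; and vice versa.
This gives x = 250 − 0.76y and y = 250 − 0.66x, where x and y are each side's share when it proposes.
Hence (1 − 0.76·0.66)x = 250(1 − 0.76), i.e. 0.4984·x = 60.
x ≈ 120.3852; the seller's share is 250 − x ≈ 129.6148.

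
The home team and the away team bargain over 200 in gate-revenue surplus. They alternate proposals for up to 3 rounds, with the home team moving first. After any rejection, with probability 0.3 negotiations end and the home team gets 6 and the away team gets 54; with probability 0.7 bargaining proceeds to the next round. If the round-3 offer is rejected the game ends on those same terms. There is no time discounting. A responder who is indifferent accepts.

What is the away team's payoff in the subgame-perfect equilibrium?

83.4

By backward induction:
Round 3 (the home team proposes): the away team gets 54 if talks fail, so the home team offers 54 and keeps 146.
Round 2 (the away team proposes): rejecting gives the home team an expected 0.7 × 146 + 0.3 × 6 = 104, so the away team offers 104, keeping 96.
Round 1 (the home team proposes): rejecting gives the away team an expected 0.7 × 96 + 0.3 × 54 = 83.4, so the home team offers 83.4, keeping 116.6.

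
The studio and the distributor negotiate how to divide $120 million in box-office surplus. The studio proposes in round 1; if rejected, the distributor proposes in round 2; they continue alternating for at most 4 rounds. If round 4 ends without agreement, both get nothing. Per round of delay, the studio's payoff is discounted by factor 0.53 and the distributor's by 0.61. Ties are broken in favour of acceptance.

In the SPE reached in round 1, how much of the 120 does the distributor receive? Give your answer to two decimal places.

Round 4 (the distributor proposes): rejection yields 0 for the studio; the distributor offers 0 and keeps 120.
Round 3 (the studio proposes): the distributor can get 120 next round, worth 0.61 × 120 = 73.2 now; the studio offers that and keeps 46.8.
Round 2 (the distributor proposes): the studio can get 46.8 next round, worth 0.53 × 46.8 = 24.804 now; the distributor offers that and keeps 95.196.
Round 1 (the studio proposes): the distributor can get 95.196 next round, worth 0.61 × 95.196 = 58.06956 now. The studio offers 58.06956 and keeps 120 − 58.06956 = 61.93044.

58.07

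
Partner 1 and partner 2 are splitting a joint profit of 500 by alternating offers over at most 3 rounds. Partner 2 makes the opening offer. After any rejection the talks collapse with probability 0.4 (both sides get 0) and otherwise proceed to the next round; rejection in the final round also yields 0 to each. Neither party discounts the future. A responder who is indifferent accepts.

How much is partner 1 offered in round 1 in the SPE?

120

Round 3 (partner 2 proposes): partner 1 will accept anything ≥ 0, so partner 2 offers 0 and keeps 500.
Round 2 (partner 1 proposes): rejecting gives partner 2 an expected 0.6 × 500 = 300, so partner 1 offers 300, keeping 200.
Round 1 (partner 2 proposes): rejecting gives partner 1 an expected 0.6 × 200 = 120, so partner 2 offers 120, keeping 380.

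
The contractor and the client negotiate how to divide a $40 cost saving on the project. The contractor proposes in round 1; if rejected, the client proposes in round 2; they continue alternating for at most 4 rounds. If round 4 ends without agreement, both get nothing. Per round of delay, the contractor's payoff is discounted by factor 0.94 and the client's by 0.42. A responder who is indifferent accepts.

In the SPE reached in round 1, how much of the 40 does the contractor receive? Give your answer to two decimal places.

Round 4 (the client proposes): rejection yields 0 for the contractor; the client offers 0 and keeps 40.
Round 3 (the contractor proposes): the client can get 40 next round, worth 0.42 × 40 = 16.8 now. The contractor offers 16.8 and keeps 40 − 16.8 = 23.2.
Round 2 (the client proposes): the contractor can get 23.2 next round, worth 0.94 × 23.2 = 21.808 now. The client offers 21.808 and keeps 40 − 21.808 = 18.192.
Round 1 (the contractor proposes): the client can get 18.192 next round, worth 0.42 × 18.192 = 7.64064 now; the contractor offers that and keeps 32.35936.

32.36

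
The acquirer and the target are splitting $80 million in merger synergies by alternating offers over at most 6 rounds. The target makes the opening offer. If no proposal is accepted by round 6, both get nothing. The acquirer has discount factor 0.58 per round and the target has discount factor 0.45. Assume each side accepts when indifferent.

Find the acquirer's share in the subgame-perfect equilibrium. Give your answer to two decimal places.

Round 6 (the acquirer proposes): rejection yields 0 for the target; the acquirer offers 0 and keeps 80.
Round 5 (the target proposes): the acquirer can get 80 next round, worth 0.58 × 80 = 46.4 now. The target offers 46.4 and keeps 80 − 46.4 = 33.6.
Round 4 (the acquirer proposes): the target can get 33.6 next round, worth 0.45 × 33.6 = 15.12 now; the acquirer offers that and keeps 64.88.
Round 3 (the target proposes): the acquirer can get 64.88 next round, worth 0.58 × 64.88 = 37.6304 now; the target offers that and keeps 42.3696.
Round 2 (the acquirer proposes): the target can get 42.3696 next round, worth 0.45 × 42.3696 = 19.06632 now, so the acquirer offers 19.06632, keeping 60.93368.
Round 1 (the target proposes): the acquirer can get 60.93368 next round, worth 0.58 × 60.93368 = 35.3415344 now; the target offers that and keeps 44.6584656.

35.34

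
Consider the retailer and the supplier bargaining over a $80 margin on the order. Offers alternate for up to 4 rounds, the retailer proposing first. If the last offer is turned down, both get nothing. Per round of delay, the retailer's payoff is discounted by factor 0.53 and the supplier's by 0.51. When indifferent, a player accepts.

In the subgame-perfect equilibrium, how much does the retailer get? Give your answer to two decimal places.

Solve by backward induction from round 4.
Round 4 (the supplier proposes): rejection yields 0 for the retailer; the supplier offers 0 and keeps 80.
Round 3 (the retailer proposes): the supplier can get 80 next round, worth 0.51 × 80 = 40.8 now, so the retailer offers 40.8, keeping 39.2.
Round 2 (the supplier proposes): the retailer can get 39.2 next round, worth 0.53 × 39.2 = 20.776 now, so the supplier offers 20.776, keeping 59.224.
Round 1 (the retailer proposes): the supplier can get 59.224 next round, worth 0.51 × 59.224 = 30.20424 now. The retailer offers 30.20424 and keeps 80 − 30.20424 = 49.79576.

49.80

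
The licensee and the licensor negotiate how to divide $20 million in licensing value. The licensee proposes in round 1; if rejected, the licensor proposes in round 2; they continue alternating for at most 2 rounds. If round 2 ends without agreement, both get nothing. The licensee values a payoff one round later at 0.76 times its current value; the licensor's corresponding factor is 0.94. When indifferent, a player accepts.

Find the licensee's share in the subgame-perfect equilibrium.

Round 2 (the licensor proposes): rejection yields 0 for the licensee; the licensor offers 0 and keeps 20.
Round 1 (the licensee proposes): the licensor can get 20 next round, worth 0.94 × 20 = 18.8 now. The licensee offers 18.8 and keeps 20 − 18.8 = 1.2.

1.2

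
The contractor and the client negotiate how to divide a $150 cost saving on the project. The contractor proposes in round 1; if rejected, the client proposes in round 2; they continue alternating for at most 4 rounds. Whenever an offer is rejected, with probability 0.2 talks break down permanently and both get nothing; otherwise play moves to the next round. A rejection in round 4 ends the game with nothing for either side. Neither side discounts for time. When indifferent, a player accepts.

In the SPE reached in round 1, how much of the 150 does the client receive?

Round 4 (the client proposes): the contractor will accept anything ≥ 0, so the client offers 0 and keeps 150.
Round 3 (the contractor proposes): rejecting gives the client an expected 0.8 × 150 = 120, so the contractor offers 120, keeping 30.
Round 2 (the client proposes): rejecting gives the contractor an expected 0.8 × 30 = 24, so the client offers 24, keeping 126.
Round 1 (the contractor proposes): rejecting gives the client an expected 0.8 × 126 = 100.8, so the contractor offers 100.8, keeping 49.2.

100.8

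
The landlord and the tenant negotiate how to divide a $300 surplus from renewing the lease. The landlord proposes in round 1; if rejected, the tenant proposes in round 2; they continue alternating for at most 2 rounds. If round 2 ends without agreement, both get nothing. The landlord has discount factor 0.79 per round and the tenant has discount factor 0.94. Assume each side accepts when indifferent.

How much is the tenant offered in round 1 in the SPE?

282

Round 2 (the tenant proposes): the landlord will accept anything ≥ 0, so the tenant offers 0 and keeps 300.
Round 1 (the landlord proposes): the tenant can get 300 next round, worth 0.94 × 300 = 282 now; the landlord offers that and keeps 18.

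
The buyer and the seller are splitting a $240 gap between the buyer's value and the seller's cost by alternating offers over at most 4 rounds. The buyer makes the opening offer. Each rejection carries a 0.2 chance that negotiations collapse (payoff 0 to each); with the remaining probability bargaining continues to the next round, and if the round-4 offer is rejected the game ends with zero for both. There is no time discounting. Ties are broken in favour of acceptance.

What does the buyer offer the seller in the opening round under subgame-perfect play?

161.28

Round 4 (the seller proposes): rejection yields 0 for the buyer; the seller offers 0 and keeps 240.
Round 3 (the buyer proposes): rejecting gives the seller an expected 0.8 × 240 = 192, so the buyer offers 192, keeping 48.
Round 2 (the seller proposes): rejecting gives the buyer an expected 0.8 × 48 = 38.4, so the seller offers 38.4, keeping 201.6.
Round 1 (the buyer proposes): rejecting gives the seller an expected 0.8 × 201.6 = 161.28; the buyer offers that and keeps 78.72.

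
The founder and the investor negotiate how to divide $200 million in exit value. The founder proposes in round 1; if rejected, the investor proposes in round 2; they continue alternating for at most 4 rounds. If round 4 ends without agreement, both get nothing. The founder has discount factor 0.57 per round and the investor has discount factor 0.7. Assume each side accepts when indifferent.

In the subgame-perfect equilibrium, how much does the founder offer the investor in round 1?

116.06

Round 4 (the investor proposes): the founder will accept anything ≥ 0, so the investor offers 0 and keeps 200.
Round 3 (the founder proposes): the investor can get 200 next round, worth 0.7 × 200 = 140 now. The founder offers 140 and keeps 200 − 140 = 60.
Round 2 (the investor proposes): the founder can get 60 next round, worth 0.57 × 60 = 34.2 now, so the investor offers 34.2, keeping 165.8.
Round 1 (the founder proposes): the investor can get 165.8 next round, worth 0.7 × 165.8 = 116.06 now; the founder offers that and keeps 83.94.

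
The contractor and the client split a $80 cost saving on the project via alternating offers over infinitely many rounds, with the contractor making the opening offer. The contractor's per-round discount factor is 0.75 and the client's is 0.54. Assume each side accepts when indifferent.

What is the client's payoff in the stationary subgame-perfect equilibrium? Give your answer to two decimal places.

Let x be the contractor's share when the contractor proposes and y be the client's share when the client proposes.
The client accepts iff offered ≥ 0.54·y, so x = 80 − 0.54y. Symmetrically y = 80 − 0.75x.
Substituting: x = 80 − 0.54(80 − 0.75x), giving x(1 − 0.75·0.54) = 80(1 − 0.54).
So x = 80 × 0.46 / 0.595 ≈ 61.8487, and the client receives 80 − x ≈ 18.1513.

18.15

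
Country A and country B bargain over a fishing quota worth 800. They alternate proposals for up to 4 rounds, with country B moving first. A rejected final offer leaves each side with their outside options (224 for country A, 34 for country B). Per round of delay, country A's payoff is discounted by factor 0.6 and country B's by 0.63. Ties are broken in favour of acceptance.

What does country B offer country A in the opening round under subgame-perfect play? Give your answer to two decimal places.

351.33

Round 4 (country A proposes): country B gets 34 if talks fail, so country A offers 34 and keeps 766.
Round 3 (country B proposes): country A can get 766 next round, worth 0.6 × 766 = 459.6 now. Country B offers 459.6 and keeps 800 − 459.6 = 340.4.
Round 2 (country A proposes): country B can get 340.4 next round, worth 0.63 × 340.4 = 214.452 now, so country A offers 214.452, keeping 585.548.
Round 1 (country B proposes): country A can get 585.548 next round, worth 0.6 × 585.548 = 351.3288 now, so country B offers 351.3288, keeping 448.6712.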